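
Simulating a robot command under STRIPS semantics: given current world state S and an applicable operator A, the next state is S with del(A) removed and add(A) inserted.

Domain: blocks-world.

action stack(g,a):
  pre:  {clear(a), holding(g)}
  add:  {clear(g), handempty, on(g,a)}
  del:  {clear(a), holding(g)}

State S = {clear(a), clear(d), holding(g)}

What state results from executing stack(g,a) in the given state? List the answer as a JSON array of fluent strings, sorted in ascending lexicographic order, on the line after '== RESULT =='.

Progress:
  pre ⊆ S: {clear(a), holding(g)} ⊆ S  — applicable
  S \ del = {clear(d)}
  ∪ add   = {clear(d), clear(g), handempty, on(g,a)}

== RESULT ==
["clear(d)", "clear(g)", "handempty", "on(g,a)"]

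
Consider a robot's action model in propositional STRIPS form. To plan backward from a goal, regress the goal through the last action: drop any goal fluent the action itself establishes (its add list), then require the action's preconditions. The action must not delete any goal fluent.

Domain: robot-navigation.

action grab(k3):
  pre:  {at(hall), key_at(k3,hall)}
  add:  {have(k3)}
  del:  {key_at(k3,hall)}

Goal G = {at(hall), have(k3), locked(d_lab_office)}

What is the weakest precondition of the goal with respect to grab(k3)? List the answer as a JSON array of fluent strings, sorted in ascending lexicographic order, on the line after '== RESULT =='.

Regress:
  G ∩ del = {}  (empty — regression defined)
  G \ add = {at(hall), have(k3), locked(d_lab_office)} \ {have(k3)} = {at(hall), locked(d_lab_office)}
  ∪ pre   = {at(hall), locked(d_lab_office)} ∪ {at(hall), key_at(k3,hall)}
          = {at(hall), key_at(k3,hall), locked(d_lab_office)}

== RESULT ==
["at(hall)", "key_at(k3,hall)", "locked(d_lab_office)"]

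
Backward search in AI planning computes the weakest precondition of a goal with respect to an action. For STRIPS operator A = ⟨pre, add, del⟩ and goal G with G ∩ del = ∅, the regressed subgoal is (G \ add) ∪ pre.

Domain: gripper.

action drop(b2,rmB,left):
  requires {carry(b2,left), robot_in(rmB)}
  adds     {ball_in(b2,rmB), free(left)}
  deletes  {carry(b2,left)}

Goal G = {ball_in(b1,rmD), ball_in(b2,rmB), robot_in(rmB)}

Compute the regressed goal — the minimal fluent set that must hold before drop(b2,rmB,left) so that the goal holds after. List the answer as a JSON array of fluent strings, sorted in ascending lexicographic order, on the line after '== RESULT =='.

Regress:
  G ∩ del = {}  (empty — regression defined)
  G \ add = {ball_in(b1,rmD), ball_in(b2,rmB), robot_in(rmB)} \ {ball_in(b2,rmB), free(left)} = {ball_in(b1,rmD), robot_in(rmB)}
  ∪ pre   = {ball_in(b1,rmD), robot_in(rmB)} ∪ {carry(b2,left), robot_in(rmB)}
          = {ball_in(b1,rmD), carry(b2,left), robot_in(rmB)}

== RESULT ==
["ball_in(b1,rmD)", "carry(b2,left)", "robot_in(rmB)"]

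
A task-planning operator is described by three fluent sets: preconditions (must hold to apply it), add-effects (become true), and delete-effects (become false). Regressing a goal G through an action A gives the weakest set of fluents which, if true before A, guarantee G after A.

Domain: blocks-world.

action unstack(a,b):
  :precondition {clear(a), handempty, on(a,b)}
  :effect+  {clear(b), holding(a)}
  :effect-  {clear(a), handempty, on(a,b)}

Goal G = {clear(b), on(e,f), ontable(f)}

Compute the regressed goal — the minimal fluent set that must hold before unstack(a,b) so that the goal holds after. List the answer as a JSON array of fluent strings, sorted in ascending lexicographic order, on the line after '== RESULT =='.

Regress:
  G ∩ del = {}  (empty — regression defined)
  G \ add = {clear(b), on(e,f), ontable(f)} \ {clear(b), holding(a)} = {on(e,f), ontable(f)}
  ∪ pre   = {on(e,f), ontable(f)} ∪ {clear(a), handempty, on(a,b)}
          = {clear(a), handempty, on(a,b), on(e,f), ontable(f)}

== RESULT ==
["clear(a)", "handempty", "on(a,b)", "on(e,f)", "ontable(f)"]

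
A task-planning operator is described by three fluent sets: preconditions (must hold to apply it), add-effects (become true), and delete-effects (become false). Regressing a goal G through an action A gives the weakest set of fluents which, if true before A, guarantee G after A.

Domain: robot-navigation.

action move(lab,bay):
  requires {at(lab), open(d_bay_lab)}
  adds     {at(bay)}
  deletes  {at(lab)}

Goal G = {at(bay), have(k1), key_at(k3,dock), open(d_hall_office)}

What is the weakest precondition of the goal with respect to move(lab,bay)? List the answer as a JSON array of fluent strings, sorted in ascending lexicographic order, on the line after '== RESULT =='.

Compute (G \ add) ∪ pre:
  G ∩ del = {}  (empty — regression defined)
  G \ add = {at(bay), have(k1), key_at(k3,dock), open(d_hall_office)} \ {at(bay)} = {have(k1), key_at(k3,dock), open(d_hall_office)}
  ∪ pre   = {have(k1), key_at(k3,dock), open(d_hall_office)} ∪ {at(lab), open(d_bay_lab)}
          = {at(lab), have(k1), key_at(k3,dock), open(d_bay_lab), open(d_hall_office)}

== RESULT ==
["at(lab)", "have(k1)", "key_at(k3,dock)", "open(d_bay_lab)", "open(d_hall_office)"]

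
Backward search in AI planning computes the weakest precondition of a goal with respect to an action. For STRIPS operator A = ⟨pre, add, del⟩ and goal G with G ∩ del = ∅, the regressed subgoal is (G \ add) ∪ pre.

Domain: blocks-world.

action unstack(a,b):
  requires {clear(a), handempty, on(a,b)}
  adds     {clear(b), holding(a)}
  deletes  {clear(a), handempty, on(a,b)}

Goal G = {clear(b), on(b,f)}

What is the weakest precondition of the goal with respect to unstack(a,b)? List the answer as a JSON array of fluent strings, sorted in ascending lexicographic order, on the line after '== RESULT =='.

Regress:
  G ∩ del = {}  (empty — regression defined)
  G \ add = {clear(b), on(b,f)} \ {clear(b), holding(a)} = {on(b,f)}
  ∪ pre   = {on(b,f)} ∪ {clear(a), handempty, on(a,b)}
          = {clear(a), handempty, on(a,b), on(b,f)}

== RESULT ==
["clear(a)", "handempty", "on(a,b)", "on(b,f)"]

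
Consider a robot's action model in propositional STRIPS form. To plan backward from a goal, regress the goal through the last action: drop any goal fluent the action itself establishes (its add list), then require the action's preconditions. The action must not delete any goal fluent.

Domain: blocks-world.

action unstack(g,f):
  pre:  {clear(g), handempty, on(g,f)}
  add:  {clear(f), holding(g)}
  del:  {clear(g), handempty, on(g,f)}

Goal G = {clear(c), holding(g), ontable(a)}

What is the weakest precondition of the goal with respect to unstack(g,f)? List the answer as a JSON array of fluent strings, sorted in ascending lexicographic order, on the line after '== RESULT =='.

Compute (G \ add) ∪ pre:
  G ∩ del = {}  (empty — regression defined)
  G \ add = {clear(c), holding(g), ontable(a)} \ {clear(f), holding(g)} = {clear(c), ontable(a)}
  ∪ pre   = {clear(c), ontable(a)} ∪ {clear(g), handempty, on(g,f)}
          = {clear(c), clear(g), handempty, on(g,f), ontable(a)}

== RESULT ==
["clear(c)", "clear(g)", "handempty", "on(g,f)", "ontable(a)"]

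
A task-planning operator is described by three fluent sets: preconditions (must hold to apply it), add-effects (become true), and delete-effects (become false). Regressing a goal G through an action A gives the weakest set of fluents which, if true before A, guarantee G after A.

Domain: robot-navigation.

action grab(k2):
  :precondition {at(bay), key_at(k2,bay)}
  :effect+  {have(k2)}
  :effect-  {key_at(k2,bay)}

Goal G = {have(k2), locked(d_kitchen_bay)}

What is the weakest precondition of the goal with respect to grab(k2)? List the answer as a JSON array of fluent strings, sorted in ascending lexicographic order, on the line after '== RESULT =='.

Regress:
  G ∩ del = {}  (empty — regression defined)
  G \ add = {have(k2), locked(d_kitchen_bay)} \ {have(k2)} = {locked(d_kitchen_bay)}
  ∪ pre   = {locked(d_kitchen_bay)} ∪ {at(bay), key_at(k2,bay)}
          = {at(bay), key_at(k2,bay), locked(d_kitchen_bay)}

== RESULT ==
["at(bay)", "key_at(k2,bay)", "locked(d_kitchen_bay)"]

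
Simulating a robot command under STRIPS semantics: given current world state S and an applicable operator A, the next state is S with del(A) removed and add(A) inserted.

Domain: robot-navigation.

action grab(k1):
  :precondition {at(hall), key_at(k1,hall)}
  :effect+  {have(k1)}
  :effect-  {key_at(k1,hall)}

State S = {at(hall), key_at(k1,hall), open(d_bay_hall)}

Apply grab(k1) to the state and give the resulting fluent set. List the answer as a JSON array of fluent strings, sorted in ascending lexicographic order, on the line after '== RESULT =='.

Progress:
  pre ⊆ S: {at(hall), key_at(k1,hall)} ⊆ S  — applicable
  S \ del = {at(hall), open(d_bay_hall)}
  ∪ add   = {at(hall), have(k1), open(d_bay_hall)}

== RESULT ==
["at(hall)", "have(k1)", "open(d_bay_hall)"]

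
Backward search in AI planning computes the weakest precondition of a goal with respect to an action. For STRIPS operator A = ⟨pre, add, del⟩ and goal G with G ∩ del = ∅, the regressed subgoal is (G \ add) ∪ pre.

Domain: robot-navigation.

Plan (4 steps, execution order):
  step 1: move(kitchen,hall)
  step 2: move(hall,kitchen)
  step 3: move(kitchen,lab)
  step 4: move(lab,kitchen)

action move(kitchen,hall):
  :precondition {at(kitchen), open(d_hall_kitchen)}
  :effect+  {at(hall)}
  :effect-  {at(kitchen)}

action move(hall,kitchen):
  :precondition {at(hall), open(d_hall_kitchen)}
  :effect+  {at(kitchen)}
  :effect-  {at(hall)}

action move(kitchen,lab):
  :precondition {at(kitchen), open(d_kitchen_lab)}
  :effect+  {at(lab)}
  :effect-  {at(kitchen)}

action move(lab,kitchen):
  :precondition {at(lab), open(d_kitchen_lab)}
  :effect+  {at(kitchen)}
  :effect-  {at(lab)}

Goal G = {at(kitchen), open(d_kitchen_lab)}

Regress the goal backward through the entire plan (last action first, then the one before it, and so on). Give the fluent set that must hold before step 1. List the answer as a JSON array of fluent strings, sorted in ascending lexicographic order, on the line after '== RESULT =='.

Work backward from the goal:
  through step 4 (move(lab,kitchen)): drop {at(kitchen)}, keep {open(d_kitchen_lab)}, require {at(lab), open(d_kitchen_lab)}
    → {at(lab), open(d_kitchen_lab)}
  through step 3 (move(kitchen,lab)): drop {at(lab)}, keep {open(d_kitchen_lab)}, require {at(kitchen), open(d_kitchen_lab)}
    → {at(kitchen), open(d_kitchen_lab)}
  through step 2 (move(hall,kitchen)): drop {at(kitchen)}, keep {open(d_kitchen_lab)}, require {at(hall), open(d_hall_kitchen)}
    → {at(hall), open(d_hall_kitchen), open(d_kitchen_lab)}
  through step 1 (move(kitchen,hall)): drop {at(hall)}, keep {open(d_hall_kitchen), open(d_kitchen_lab)}, require {at(kitchen), open(d_hall_kitchen)}
    → {at(kitchen), open(d_hall_kitchen), open(d_kitchen_lab)}

== RESULT ==
["at(kitchen)", "open(d_hall_kitchen)", "open(d_kitchen_lab)"]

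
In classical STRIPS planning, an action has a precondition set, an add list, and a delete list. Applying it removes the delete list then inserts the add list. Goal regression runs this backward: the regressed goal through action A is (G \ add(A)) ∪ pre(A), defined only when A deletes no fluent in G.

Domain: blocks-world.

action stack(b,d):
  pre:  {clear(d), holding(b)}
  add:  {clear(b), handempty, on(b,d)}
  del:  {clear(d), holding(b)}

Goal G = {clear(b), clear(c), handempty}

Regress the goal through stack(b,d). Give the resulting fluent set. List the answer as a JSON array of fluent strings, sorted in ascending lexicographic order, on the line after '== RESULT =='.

Compute (G \ add) ∪ pre:
  G ∩ del = {}  (empty — regression defined)
  G \ add = {clear(b), clear(c), handempty} \ {clear(b), handempty, on(b,d)} = {clear(c)}
  ∪ pre   = {clear(c)} ∪ {clear(d), holding(b)}
          = {clear(c), clear(d), holding(b)}

== RESULT ==
["clear(c)", "clear(d)", "holding(b)"]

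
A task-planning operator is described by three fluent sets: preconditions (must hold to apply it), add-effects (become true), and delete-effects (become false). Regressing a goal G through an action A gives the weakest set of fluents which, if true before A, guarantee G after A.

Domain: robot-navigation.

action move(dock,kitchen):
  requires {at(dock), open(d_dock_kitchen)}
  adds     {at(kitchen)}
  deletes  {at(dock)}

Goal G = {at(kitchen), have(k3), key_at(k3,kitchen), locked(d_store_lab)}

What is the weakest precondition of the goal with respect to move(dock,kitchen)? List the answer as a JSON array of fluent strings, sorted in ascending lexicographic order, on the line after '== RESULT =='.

Compute (G \ add) ∪ pre:
  G ∩ del = {}  (empty — regression defined)
  G \ add = {at(kitchen), have(k3), key_at(k3,kitchen), locked(d_store_lab)} \ {at(kitchen)} = {have(k3), key_at(k3,kitchen), locked(d_store_lab)}
  ∪ pre   = {have(k3), key_at(k3,kitchen), locked(d_store_lab)} ∪ {at(dock), open(d_dock_kitchen)}
          = {at(dock), have(k3), key_at(k3,kitchen), locked(d_store_lab), open(d_dock_kitchen)}

== RESULT ==
["at(dock)", "have(k3)", "key_at(k3,kitchen)", "locked(d_store_lab)", "open(d_dock_kitchen)"]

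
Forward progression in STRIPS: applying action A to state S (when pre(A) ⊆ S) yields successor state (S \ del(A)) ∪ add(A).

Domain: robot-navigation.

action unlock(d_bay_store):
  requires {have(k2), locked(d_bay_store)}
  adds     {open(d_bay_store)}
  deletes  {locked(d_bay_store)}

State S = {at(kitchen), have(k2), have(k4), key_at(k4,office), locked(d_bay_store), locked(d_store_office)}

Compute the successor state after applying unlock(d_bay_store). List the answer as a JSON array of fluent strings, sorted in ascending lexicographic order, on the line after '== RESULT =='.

Compute (S \ del) ∪ add:
  pre ⊆ S: {have(k2), locked(d_bay_store)} ⊆ S  — applicable
  S \ del = {at(kitchen), have(k2), have(k4), key_at(k4,office), locked(d_store_office)}
  ∪ add   = {at(kitchen), have(k2), have(k4), key_at(k4,office), locked(d_store_office), open(d_bay_store)}

== RESULT ==
["at(kitchen)", "have(k2)", "have(k4)", "key_at(k4,office)", "locked(d_store_office)", "open(d_bay_store)"]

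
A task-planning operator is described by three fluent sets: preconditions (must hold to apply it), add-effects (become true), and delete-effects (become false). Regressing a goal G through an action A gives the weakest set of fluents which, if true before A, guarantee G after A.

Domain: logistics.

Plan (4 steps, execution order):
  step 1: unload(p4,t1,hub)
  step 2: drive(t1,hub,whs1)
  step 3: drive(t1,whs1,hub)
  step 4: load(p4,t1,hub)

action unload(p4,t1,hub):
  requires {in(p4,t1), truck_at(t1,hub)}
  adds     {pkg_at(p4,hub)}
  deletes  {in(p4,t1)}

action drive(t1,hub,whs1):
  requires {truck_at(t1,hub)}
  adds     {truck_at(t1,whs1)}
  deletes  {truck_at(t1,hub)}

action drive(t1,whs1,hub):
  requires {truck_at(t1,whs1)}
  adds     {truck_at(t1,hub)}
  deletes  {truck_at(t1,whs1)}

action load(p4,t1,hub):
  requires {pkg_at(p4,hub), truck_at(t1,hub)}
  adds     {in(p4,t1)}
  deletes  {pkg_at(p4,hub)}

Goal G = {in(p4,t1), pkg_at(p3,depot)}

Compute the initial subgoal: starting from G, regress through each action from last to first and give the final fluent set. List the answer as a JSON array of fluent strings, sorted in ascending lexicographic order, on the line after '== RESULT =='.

Regress step by step:
  through step 4 (load(p4,t1,hub)): drop {in(p4,t1)}, keep {pkg_at(p3,depot)}, require {pkg_at(p4,hub), truck_at(t1,hub)}
    → {pkg_at(p3,depot), pkg_at(p4,hub), truck_at(t1,hub)}
  through step 3 (drive(t1,whs1,hub)): drop {truck_at(t1,hub)}, keep {pkg_at(p3,depot), pkg_at(p4,hub)}, require {truck_at(t1,whs1)}
    → {pkg_at(p3,depot), pkg_at(p4,hub), truck_at(t1,whs1)}
  through step 2 (drive(t1,hub,whs1)): drop {truck_at(t1,whs1)}, keep {pkg_at(p3,depot), pkg_at(p4,hub)}, require {truck_at(t1,hub)}
    → {pkg_at(p3,depot), pkg_at(p4,hub), truck_at(t1,hub)}
  through step 1 (unload(p4,t1,hub)): drop {pkg_at(p4,hub)}, keep {pkg_at(p3,depot), truck_at(t1,hub)}, require {in(p4,t1), truck_at(t1,hub)}
    → {in(p4,t1), pkg_at(p3,depot), truck_at(t1,hub)}

== RESULT ==
["in(p4,t1)", "pkg_at(p3,depot)", "truck_at(t1,hub)"]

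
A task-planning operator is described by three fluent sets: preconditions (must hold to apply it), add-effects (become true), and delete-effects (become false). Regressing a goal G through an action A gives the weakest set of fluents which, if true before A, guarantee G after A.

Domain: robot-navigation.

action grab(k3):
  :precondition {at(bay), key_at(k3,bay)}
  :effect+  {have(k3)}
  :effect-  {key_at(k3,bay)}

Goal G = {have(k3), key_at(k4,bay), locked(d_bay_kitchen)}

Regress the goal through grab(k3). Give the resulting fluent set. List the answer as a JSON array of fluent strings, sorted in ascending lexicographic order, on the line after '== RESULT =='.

Regress:
  G ∩ del = {}  (empty — regression defined)
  G \ add = {have(k3), key_at(k4,bay), locked(d_bay_kitchen)} \ {have(k3)} = {key_at(k4,bay), locked(d_bay_kitchen)}
  ∪ pre   = {key_at(k4,bay), locked(d_bay_kitchen)} ∪ {at(bay), key_at(k3,bay)}
          = {at(bay), key_at(k3,bay), key_at(k4,bay), locked(d_bay_kitchen)}

== RESULT ==
["at(bay)", "key_at(k3,bay)", "key_at(k4,bay)", "locked(d_bay_kitchen)"]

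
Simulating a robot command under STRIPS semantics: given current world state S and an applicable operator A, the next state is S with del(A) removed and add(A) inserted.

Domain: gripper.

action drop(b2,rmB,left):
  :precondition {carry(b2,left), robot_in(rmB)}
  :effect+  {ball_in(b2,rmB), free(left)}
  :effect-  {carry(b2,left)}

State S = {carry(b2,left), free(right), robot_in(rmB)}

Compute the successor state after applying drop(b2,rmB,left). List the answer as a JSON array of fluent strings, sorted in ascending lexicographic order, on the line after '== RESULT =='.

Progress:
  pre ⊆ S: {carry(b2,left), robot_in(rmB)} ⊆ S  — applicable
  S \ del = {free(right), robot_in(rmB)}
  ∪ add   = {ball_in(b2,rmB), free(left), free(right), robot_in(rmB)}

== RESULT ==
["ball_in(b2,rmB)", "free(left)", "free(right)", "robot_in(rmB)"]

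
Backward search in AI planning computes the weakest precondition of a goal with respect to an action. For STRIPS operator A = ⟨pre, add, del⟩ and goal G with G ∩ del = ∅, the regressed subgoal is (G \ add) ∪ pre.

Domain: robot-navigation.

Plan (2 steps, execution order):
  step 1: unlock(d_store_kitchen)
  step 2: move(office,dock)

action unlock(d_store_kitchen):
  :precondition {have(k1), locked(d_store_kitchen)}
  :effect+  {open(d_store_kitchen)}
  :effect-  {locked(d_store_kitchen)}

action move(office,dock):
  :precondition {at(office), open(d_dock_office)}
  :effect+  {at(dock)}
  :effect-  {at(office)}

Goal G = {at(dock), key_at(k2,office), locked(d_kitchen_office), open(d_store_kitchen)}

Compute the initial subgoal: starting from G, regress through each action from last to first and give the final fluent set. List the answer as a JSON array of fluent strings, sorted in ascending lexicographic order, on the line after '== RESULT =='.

Regress step by step:
  through step 2 (move(office,dock)): drop {at(dock)}, keep {key_at(k2,office), locked(d_kitchen_office), open(d_store_kitchen)}, require {at(office), open(d_dock_office)}
    → {at(office), key_at(k2,office), locked(d_kitchen_office), open(d_dock_office), open(d_store_kitchen)}
  through step 1 (unlock(d_store_kitchen)): drop {open(d_store_kitchen)}, keep {at(office), key_at(k2,office), locked(d_kitchen_office), open(d_dock_office)}, require {have(k1), locked(d_store_kitchen)}
    → {at(office), have(k1), key_at(k2,office), locked(d_kitchen_office), locked(d_store_kitchen), open(d_dock_office)}

== RESULT ==
["at(office)", "have(k1)", "key_at(k2,office)", "locked(d_kitchen_office)", "locked(d_store_kitchen)", "open(d_dock_office)"]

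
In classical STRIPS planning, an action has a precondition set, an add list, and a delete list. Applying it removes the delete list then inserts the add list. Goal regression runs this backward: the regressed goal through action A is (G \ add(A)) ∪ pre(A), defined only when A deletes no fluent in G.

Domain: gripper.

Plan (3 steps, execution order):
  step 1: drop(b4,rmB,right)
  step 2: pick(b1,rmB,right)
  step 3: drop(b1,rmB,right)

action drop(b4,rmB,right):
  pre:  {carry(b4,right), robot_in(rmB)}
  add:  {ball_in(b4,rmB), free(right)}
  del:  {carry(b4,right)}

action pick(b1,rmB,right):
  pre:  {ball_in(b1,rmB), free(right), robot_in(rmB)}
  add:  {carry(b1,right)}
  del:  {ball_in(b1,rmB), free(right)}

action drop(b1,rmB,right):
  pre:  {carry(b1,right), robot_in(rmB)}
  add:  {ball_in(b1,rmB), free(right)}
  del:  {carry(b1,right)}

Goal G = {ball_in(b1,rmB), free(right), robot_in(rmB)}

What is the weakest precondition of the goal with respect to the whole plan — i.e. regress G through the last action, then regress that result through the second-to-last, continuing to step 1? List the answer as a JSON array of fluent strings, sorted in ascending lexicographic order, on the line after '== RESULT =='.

Regress step by step:
  through step 3 (drop(b1,rmB,right)): drop {ball_in(b1,rmB), free(right)}, keep {robot_in(rmB)}, require {carry(b1,right), robot_in(rmB)}
    → {carry(b1,right), robot_in(rmB)}
  through step 2 (pick(b1,rmB,right)): drop {carry(b1,right)}, keep {robot_in(rmB)}, require {ball_in(b1,rmB), free(right), robot_in(rmB)}
    → {ball_in(b1,rmB), free(right), robot_in(rmB)}
  through step 1 (drop(b4,rmB,right)): drop {free(right)}, keep {ball_in(b1,rmB), robot_in(rmB)}, require {carry(b4,right), robot_in(rmB)}
    → {ball_in(b1,rmB), carry(b4,right), robot_in(rmB)}

== RESULT ==
["ball_in(b1,rmB)", "carry(b4,right)", "robot_in(rmB)"]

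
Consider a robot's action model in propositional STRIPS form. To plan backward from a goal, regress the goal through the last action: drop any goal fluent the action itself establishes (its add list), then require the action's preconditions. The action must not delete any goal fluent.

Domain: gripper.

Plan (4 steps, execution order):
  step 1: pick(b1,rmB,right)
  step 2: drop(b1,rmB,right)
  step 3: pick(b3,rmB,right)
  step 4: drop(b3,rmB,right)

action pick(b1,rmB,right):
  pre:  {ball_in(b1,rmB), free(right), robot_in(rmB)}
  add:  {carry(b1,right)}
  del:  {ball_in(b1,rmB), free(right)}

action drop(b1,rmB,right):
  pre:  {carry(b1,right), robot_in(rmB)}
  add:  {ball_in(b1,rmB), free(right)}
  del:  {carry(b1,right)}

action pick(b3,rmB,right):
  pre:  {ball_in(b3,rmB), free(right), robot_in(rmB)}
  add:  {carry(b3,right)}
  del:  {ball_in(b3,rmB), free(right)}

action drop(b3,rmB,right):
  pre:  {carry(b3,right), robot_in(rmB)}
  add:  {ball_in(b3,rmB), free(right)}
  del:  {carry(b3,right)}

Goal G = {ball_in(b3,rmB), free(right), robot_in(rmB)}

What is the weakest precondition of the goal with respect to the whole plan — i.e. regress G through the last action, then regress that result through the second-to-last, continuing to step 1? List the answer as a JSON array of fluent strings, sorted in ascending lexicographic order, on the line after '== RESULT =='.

Regress step by step:
  through step 4 (drop(b3,rmB,right)): drop {ball_in(b3,rmB), free(right)}, keep {robot_in(rmB)}, require {carry(b3,right), robot_in(rmB)}
    → {carry(b3,right), robot_in(rmB)}
  through step 3 (pick(b3,rmB,right)): drop {carry(b3,right)}, keep {robot_in(rmB)}, require {ball_in(b3,rmB), free(right), robot_in(rmB)}
    → {ball_in(b3,rmB), free(right), robot_in(rmB)}
  through step 2 (drop(b1,rmB,right)): drop {free(right)}, keep {ball_in(b3,rmB), robot_in(rmB)}, require {carry(b1,right), robot_in(rmB)}
    → {ball_in(b3,rmB), carry(b1,right), robot_in(rmB)}
  through step 1 (pick(b1,rmB,right)): drop {carry(b1,right)}, keep {ball_in(b3,rmB), robot_in(rmB)}, require {ball_in(b1,rmB), free(right), robot_in(rmB)}
    → {ball_in(b1,rmB), ball_in(b3,rmB), free(right), robot_in(rmB)}

== RESULT ==
["ball_in(b1,rmB)", "ball_in(b3,rmB)", "free(right)", "robot_in(rmB)"]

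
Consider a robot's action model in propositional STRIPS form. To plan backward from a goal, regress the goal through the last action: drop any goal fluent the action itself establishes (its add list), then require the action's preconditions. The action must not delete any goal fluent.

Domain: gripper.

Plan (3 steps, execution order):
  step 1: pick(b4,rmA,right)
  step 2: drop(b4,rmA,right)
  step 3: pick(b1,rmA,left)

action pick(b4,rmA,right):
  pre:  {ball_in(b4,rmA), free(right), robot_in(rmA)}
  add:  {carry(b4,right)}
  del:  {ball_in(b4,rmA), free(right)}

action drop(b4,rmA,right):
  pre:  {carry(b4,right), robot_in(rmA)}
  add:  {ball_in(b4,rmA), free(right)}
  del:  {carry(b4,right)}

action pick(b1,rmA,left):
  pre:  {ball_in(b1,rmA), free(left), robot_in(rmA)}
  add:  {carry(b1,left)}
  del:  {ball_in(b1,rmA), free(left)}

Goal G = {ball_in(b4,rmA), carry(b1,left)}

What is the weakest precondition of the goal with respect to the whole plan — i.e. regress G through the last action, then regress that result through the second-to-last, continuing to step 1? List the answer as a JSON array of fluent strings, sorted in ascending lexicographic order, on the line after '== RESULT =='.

Work backward from the goal:
  through step 3 (pick(b1,rmA,left)): drop {carry(b1,left)}, keep {ball_in(b4,rmA)}, require {ball_in(b1,rmA), free(left), robot_in(rmA)}
    → {ball_in(b1,rmA), ball_in(b4,rmA), free(left), robot_in(rmA)}
  through step 2 (drop(b4,rmA,right)): drop {ball_in(b4,rmA)}, keep {ball_in(b1,rmA), free(left), robot_in(rmA)}, require {carry(b4,right), robot_in(rmA)}
    → {ball_in(b1,rmA), carry(b4,right), free(left), robot_in(rmA)}
  through step 1 (pick(b4,rmA,right)): drop {carry(b4,right)}, keep {ball_in(b1,rmA), free(left), robot_in(rmA)}, require {ball_in(b4,rmA), free(right), robot_in(rmA)}
    → {ball_in(b1,rmA), ball_in(b4,rmA), free(left), free(right), robot_in(rmA)}

== RESULT ==
["ball_in(b1,rmA)", "ball_in(b4,rmA)", "free(left)", "free(right)", "robot_in(rmA)"]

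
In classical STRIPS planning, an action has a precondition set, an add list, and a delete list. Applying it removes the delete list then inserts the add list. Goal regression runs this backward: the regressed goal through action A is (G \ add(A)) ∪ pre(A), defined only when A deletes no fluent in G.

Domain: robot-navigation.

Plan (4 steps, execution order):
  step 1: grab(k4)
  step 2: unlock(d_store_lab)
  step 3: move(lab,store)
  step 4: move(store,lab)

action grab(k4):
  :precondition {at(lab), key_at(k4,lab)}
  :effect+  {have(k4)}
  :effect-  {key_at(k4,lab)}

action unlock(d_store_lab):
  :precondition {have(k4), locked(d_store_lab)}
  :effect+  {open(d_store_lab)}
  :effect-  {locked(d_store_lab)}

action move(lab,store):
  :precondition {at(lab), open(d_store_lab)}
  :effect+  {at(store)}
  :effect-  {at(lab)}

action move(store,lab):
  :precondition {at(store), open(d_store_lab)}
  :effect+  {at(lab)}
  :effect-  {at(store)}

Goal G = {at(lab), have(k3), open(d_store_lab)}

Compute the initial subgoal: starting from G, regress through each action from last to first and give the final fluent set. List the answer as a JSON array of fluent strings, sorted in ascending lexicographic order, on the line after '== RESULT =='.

Work backward from the goal:
  through step 4 (move(store,lab)): drop {at(lab)}, keep {have(k3), open(d_store_lab)}, require {at(store), open(d_store_lab)}
    → {at(store), have(k3), open(d_store_lab)}
  through step 3 (move(lab,store)): drop {at(store)}, keep {have(k3), open(d_store_lab)}, require {at(lab), open(d_store_lab)}
    → {at(lab), have(k3), open(d_store_lab)}
  through step 2 (unlock(d_store_lab)): drop {open(d_store_lab)}, keep {at(lab), have(k3)}, require {have(k4), locked(d_store_lab)}
    → {at(lab), have(k3), have(k4), locked(d_store_lab)}
  through step 1 (grab(k4)): drop {have(k4)}, keep {at(lab), have(k3), locked(d_store_lab)}, require {at(lab), key_at(k4,lab)}
    → {at(lab), have(k3), key_at(k4,lab), locked(d_store_lab)}

== RESULT ==
["at(lab)", "have(k3)", "key_at(k4,lab)", "locked(d_store_lab)"]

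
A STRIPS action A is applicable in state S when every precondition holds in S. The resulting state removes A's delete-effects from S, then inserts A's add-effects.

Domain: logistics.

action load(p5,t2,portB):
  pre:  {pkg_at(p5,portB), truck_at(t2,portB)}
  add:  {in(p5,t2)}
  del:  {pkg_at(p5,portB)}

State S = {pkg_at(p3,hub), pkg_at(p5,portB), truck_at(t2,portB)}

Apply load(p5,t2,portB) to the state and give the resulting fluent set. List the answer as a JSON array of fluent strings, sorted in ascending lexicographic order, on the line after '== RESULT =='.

Progress:
  pre ⊆ S: {pkg_at(p5,portB), truck_at(t2,portB)} ⊆ S  — applicable
  S \ del = {pkg_at(p3,hub), truck_at(t2,portB)}
  ∪ add   = {in(p5,t2), pkg_at(p3,hub), truck_at(t2,portB)}

== RESULT ==
["in(p5,t2)", "pkg_at(p3,hub)", "truck_at(t2,portB)"]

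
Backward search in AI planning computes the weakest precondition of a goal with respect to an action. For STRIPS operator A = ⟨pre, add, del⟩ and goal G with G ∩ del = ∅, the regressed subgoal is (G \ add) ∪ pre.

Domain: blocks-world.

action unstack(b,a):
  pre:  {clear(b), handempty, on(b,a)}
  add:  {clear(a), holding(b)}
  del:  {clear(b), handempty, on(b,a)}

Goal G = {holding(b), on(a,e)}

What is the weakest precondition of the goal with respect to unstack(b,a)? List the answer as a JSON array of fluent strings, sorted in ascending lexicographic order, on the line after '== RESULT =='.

Compute (G \ add) ∪ pre:
  G ∩ del = {}  (empty — regression defined)
  G \ add = {holding(b), on(a,e)} \ {clear(a), holding(b)} = {on(a,e)}
  ∪ pre   = {on(a,e)} ∪ {clear(b), handempty, on(b,a)}
          = {clear(b), handempty, on(a,e), on(b,a)}

== RESULT ==
["clear(b)", "handempty", "on(a,e)", "on(b,a)"]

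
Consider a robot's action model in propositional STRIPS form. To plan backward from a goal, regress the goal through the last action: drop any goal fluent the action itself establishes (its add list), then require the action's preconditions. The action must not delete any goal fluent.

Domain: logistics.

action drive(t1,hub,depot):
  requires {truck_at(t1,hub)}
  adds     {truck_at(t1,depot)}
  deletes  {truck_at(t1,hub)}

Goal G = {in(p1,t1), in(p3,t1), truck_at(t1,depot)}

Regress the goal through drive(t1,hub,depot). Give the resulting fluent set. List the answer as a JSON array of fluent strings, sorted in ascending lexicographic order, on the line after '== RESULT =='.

Compute (G \ add) ∪ pre:
  G ∩ del = {}  (empty — regression defined)
  G \ add = {in(p1,t1), in(p3,t1), truck_at(t1,depot)} \ {truck_at(t1,depot)} = {in(p1,t1), in(p3,t1)}
  ∪ pre   = {in(p1,t1), in(p3,t1)} ∪ {truck_at(t1,hub)}
          = {in(p1,t1), in(p3,t1), truck_at(t1,hub)}

== RESULT ==
["in(p1,t1)", "in(p3,t1)", "truck_at(t1,hub)"]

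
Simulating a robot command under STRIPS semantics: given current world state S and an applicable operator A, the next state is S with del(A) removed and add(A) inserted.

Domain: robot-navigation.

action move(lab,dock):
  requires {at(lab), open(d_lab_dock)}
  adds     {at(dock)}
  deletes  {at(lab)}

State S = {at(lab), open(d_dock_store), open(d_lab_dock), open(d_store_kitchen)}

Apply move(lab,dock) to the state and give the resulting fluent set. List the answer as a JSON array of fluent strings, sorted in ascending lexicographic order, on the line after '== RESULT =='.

Compute (S \ del) ∪ add:
  pre ⊆ S: {at(lab), open(d_lab_dock)} ⊆ S  — applicable
  S \ del = {open(d_dock_store), open(d_lab_dock), open(d_store_kitchen)}
  ∪ add   = {at(dock), open(d_dock_store), open(d_lab_dock), open(d_store_kitchen)}

== RESULT ==
["at(dock)", "open(d_dock_store)", "open(d_lab_dock)", "open(d_store_kitchen)"]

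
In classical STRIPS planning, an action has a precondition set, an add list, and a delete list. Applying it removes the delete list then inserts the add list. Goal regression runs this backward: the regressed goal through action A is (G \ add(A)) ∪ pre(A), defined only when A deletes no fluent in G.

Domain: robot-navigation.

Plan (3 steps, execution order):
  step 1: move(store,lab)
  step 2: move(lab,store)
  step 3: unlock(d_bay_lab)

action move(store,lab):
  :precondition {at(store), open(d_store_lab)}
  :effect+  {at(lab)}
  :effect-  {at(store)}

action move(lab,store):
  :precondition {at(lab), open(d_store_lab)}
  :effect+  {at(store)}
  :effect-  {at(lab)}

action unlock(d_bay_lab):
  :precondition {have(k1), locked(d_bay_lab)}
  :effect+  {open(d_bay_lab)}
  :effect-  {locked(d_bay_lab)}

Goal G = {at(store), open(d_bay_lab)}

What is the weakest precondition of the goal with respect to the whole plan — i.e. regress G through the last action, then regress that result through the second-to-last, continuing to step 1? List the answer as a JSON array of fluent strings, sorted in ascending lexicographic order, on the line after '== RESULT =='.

Regress step by step:
  through step 3 (unlock(d_bay_lab)): drop {open(d_bay_lab)}, keep {at(store)}, require {have(k1), locked(d_bay_lab)}
    → {at(store), have(k1), locked(d_bay_lab)}
  through step 2 (move(lab,store)): drop {at(store)}, keep {have(k1), locked(d_bay_lab)}, require {at(lab), open(d_store_lab)}
    → {at(lab), have(k1), locked(d_bay_lab), open(d_store_lab)}
  through step 1 (move(store,lab)): drop {at(lab)}, keep {have(k1), locked(d_bay_lab), open(d_store_lab)}, require {at(store), open(d_store_lab)}
    → {at(store), have(k1), locked(d_bay_lab), open(d_store_lab)}

== RESULT ==
["at(store)", "have(k1)", "locked(d_bay_lab)", "open(d_store_lab)"]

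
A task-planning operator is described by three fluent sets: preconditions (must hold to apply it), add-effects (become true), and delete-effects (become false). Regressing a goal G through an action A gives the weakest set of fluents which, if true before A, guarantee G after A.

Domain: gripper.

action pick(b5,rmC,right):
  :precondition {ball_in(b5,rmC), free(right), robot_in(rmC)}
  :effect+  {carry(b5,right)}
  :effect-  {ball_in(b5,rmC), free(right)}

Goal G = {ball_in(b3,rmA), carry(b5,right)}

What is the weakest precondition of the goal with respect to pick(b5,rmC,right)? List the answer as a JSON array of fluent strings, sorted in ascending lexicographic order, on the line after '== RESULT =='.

Compute (G \ add) ∪ pre:
  G ∩ del = {}  (empty — regression defined)
  G \ add = {ball_in(b3,rmA), carry(b5,right)} \ {carry(b5,right)} = {ball_in(b3,rmA)}
  ∪ pre   = {ball_in(b3,rmA)} ∪ {ball_in(b5,rmC), free(right), robot_in(rmC)}
          = {ball_in(b3,rmA), ball_in(b5,rmC), free(right), robot_in(rmC)}

== RESULT ==
["ball_in(b3,rmA)", "ball_in(b5,rmC)", "free(right)", "robot_in(rmC)"]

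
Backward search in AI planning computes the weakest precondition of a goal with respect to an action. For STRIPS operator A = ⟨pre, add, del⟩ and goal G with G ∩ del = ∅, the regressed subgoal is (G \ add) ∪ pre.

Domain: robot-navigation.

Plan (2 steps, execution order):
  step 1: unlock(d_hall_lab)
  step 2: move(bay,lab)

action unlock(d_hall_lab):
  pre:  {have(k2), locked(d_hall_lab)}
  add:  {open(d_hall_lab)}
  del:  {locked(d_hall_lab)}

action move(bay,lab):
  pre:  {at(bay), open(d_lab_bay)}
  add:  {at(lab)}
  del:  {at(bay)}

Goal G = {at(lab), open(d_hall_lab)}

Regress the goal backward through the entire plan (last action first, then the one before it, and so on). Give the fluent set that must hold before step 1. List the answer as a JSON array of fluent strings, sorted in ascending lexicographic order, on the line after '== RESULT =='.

Regress step by step:
  through step 2 (move(bay,lab)): drop {at(lab)}, keep {open(d_hall_lab)}, require {at(bay), open(d_lab_bay)}
    → {at(bay), open(d_hall_lab), open(d_lab_bay)}
  through step 1 (unlock(d_hall_lab)): drop {open(d_hall_lab)}, keep {at(bay), open(d_lab_bay)}, require {have(k2), locked(d_hall_lab)}
    → {at(bay), have(k2), locked(d_hall_lab), open(d_lab_bay)}

== RESULT ==
["at(bay)", "have(k2)", "locked(d_hall_lab)", "open(d_lab_bay)"]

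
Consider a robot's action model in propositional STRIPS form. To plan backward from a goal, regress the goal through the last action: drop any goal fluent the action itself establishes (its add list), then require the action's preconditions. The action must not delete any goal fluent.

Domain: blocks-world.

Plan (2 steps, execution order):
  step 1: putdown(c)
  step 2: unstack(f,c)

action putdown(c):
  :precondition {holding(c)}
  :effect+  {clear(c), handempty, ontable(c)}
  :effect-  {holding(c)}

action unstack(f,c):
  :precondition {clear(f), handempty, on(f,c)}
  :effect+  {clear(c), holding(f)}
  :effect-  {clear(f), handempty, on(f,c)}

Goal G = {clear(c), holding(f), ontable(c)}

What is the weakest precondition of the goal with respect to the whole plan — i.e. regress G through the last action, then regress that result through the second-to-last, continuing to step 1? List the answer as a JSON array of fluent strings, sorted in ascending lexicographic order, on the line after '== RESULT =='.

Work backward from the goal:
  through step 2 (unstack(f,c)): drop {clear(c), holding(f)}, keep {ontable(c)}, require {clear(f), handempty, on(f,c)}
    → {clear(f), handempty, on(f,c), ontable(c)}
  through step 1 (putdown(c)): drop {handempty, ontable(c)}, keep {clear(f), on(f,c)}, require {holding(c)}
    → {clear(f), holding(c), on(f,c)}

== RESULT ==
["clear(f)", "holding(c)", "on(f,c)"]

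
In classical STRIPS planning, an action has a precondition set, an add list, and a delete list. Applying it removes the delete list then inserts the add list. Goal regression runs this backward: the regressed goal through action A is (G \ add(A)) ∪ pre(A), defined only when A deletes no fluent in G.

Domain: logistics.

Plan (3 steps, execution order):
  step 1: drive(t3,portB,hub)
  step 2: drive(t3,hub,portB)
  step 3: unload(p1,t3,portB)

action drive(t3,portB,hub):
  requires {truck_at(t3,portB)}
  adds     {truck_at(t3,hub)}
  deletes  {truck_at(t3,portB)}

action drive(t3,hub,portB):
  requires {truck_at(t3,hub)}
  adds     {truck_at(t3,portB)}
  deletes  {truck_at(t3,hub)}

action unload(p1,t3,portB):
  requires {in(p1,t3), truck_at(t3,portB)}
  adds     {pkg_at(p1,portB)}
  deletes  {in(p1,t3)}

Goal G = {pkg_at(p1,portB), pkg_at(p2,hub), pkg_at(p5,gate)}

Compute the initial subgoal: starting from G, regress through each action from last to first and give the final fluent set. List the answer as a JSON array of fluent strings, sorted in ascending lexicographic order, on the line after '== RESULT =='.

Work backward from the goal:
  through step 3 (unload(p1,t3,portB)): drop {pkg_at(p1,portB)}, keep {pkg_at(p2,hub), pkg_at(p5,gate)}, require {in(p1,t3), truck_at(t3,portB)}
    → {in(p1,t3), pkg_at(p2,hub), pkg_at(p5,gate), truck_at(t3,portB)}
  through step 2 (drive(t3,hub,portB)): drop {truck_at(t3,portB)}, keep {in(p1,t3), pkg_at(p2,hub), pkg_at(p5,gate)}, require {truck_at(t3,hub)}
    → {in(p1,t3), pkg_at(p2,hub), pkg_at(p5,gate), truck_at(t3,hub)}
  through step 1 (drive(t3,portB,hub)): drop {truck_at(t3,hub)}, keep {in(p1,t3), pkg_at(p2,hub), pkg_at(p5,gate)}, require {truck_at(t3,portB)}
    → {in(p1,t3), pkg_at(p2,hub), pkg_at(p5,gate), truck_at(t3,portB)}

== RESULT ==
["in(p1,t3)", "pkg_at(p2,hub)", "pkg_at(p5,gate)", "truck_at(t3,portB)"]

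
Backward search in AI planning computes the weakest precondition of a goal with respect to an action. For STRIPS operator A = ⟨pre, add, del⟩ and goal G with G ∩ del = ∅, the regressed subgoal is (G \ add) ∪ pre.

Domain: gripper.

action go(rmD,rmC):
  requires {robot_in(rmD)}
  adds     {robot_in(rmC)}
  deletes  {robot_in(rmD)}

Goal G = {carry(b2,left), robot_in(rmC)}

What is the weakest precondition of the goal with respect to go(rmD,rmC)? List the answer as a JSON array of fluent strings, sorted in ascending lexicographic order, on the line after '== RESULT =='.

Compute (G \ add) ∪ pre:
  G ∩ del = {}  (empty — regression defined)
  G \ add = {carry(b2,left), robot_in(rmC)} \ {robot_in(rmC)} = {carry(b2,left)}
  ∪ pre   = {carry(b2,left)} ∪ {robot_in(rmD)}
          = {carry(b2,left), robot_in(rmD)}

== RESULT ==
["carry(b2,left)", "robot_in(rmD)"]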